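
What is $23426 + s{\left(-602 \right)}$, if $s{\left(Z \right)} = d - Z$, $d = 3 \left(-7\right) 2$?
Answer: $23986$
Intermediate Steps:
$d = -42$ ($d = \left(-21\right) 2 = -42$)
$s{\left(Z \right)} = -42 - Z$
$23426 + s{\left(-602 \right)} = 23426 - -560 = 23426 + \left(-42 + 602\right) = 23426 + 560 = 23986$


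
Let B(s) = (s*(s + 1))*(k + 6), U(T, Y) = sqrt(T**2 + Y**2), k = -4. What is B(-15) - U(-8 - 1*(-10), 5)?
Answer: 420 - sqrt(29) ≈ 414.61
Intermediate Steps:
B(s) = 2*s*(1 + s) (B(s) = (s*(s + 1))*(-4 + 6) = (s*(1 + s))*2 = 2*s*(1 + s))
B(-15) - U(-8 - 1*(-10), 5) = 2*(-15)*(1 - 15) - sqrt((-8 - 1*(-10))**2 + 5**2) = 2*(-15)*(-14) - sqrt((-8 + 10)**2 + 25) = 420 - sqrt(2**2 + 25) = 420 - sqrt(4 + 25) = 420 - sqrt(29)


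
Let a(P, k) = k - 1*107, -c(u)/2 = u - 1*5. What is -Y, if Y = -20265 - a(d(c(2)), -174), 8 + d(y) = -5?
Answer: 19984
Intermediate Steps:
c(u) = 10 - 2*u (c(u) = -2*(u - 1*5) = -2*(u - 5) = -2*(-5 + u) = 10 - 2*u)
d(y) = -13 (d(y) = -8 - 5 = -13)
a(P, k) = -107 + k (a(P, k) = k - 107 = -107 + k)
Y = -19984 (Y = -20265 - (-107 - 174) = -20265 - 1*(-281) = -20265 + 281 = -19984)
-Y = -1*(-19984) = 19984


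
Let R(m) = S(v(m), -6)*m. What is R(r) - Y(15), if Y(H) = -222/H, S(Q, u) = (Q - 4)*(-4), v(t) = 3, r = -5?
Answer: -26/5 ≈ -5.2000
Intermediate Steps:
S(Q, u) = 16 - 4*Q (S(Q, u) = (-4 + Q)*(-4) = 16 - 4*Q)
R(m) = 4*m (R(m) = (16 - 4*3)*m = (16 - 12)*m = 4*m)
R(r) - Y(15) = 4*(-5) - (-222)/15 = -20 - (-222)/15 = -20 - 1*(-74/5) = -20 + 74/5 = -26/5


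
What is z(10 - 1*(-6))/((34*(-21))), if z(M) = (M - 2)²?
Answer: -14/51 ≈ -0.27451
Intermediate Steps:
z(M) = (-2 + M)²
z(10 - 1*(-6))/((34*(-21))) = (-2 + (10 - 1*(-6)))²/((34*(-21))) = (-2 + (10 + 6))²/(-714) = (-2 + 16)²*(-1/714) = 14²*(-1/714) = 196*(-1/714) = -14/51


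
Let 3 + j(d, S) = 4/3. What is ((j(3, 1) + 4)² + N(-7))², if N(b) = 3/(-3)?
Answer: 1600/81 ≈ 19.753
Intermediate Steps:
N(b) = -1 (N(b) = 3*(-⅓) = -1)
j(d, S) = -5/3 (j(d, S) = -3 + 4/3 = -5/3)
((j(3, 1) + 4)² + N(-7))² = ((-5/3 + 4)² - 1)² = ((7/3)² - 1)² = (49/9 - 1)² = (40/9)² = 1600/81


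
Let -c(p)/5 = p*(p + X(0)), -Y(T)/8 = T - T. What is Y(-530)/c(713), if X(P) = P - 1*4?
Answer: 0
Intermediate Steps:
X(P) = -4 + P (X(P) = P - 4 = -4 + P)
Y(T) = 0 (Y(T) = -8*(T - T) = -8*0 = 0)
c(p) = -5*p*(-4 + p) (c(p) = -5*p*(p + (-4 + 0)) = -5*p*(p - 4) = -5*p*(-4 + p))
Y(-530)/c(713) = 0/((5*713*(4 - 1*713))) = 0/((5*713*(4 - 713))) = 0/((5*713*(-709))) = 0/(-2527585) = 0*(-1/2527585) = 0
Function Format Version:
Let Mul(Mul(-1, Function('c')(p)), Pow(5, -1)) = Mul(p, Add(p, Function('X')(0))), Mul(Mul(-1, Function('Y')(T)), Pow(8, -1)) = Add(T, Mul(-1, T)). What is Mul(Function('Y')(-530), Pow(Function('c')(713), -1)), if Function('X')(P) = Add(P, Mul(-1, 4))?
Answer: 0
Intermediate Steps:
Function('X')(P) = Add(-4, P) (Function('X')(P) = Add(P, -4) = Add(-4, P))
Function('Y')(T) = 0 (Function('Y')(T) = Mul(-8, Add(T, Mul(-1, T))) = Mul(-8, 0) = 0)
Function('c')(p) = Mul(-5, p, Add(-4, p)) (Function('c')(p) = Mul(-5, Mul(p, Add(p, Add(-4, 0)))) = Mul(-5, Mul(p, Add(p, -4))) = Mul(-5, Mul(p, Add(-4, p))) = Mul(-5, p, Add(-4, p)))
Mul(Function('Y')(-530), Pow(Function('c')(713), -1)) = Mul(0, Pow(Mul(5, 713, Add(4, Mul(-1, 713))), -1)) = Mul(0, Pow(Mul(5, 713, Add(4, -713)), -1)) = Mul(0, Pow(Mul(5, 713, -709), -1)) = Mul(0, Pow(-2527585, -1)) = Mul(0, Rational(-1, 2527585)) = 0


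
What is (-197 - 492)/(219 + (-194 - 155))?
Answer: 53/10 ≈ 5.3000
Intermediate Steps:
(-197 - 492)/(219 + (-194 - 155)) = -689/(219 - 349) = -689/(-130) = -689*(-1/130) = 53/10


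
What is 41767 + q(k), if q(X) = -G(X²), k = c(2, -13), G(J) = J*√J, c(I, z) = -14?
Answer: 39023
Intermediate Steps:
G(J) = J^(3/2)
k = -14
q(X) = -(X²)^(3/2)
41767 + q(k) = 41767 - ((-14)²)^(3/2) = 41767 - 196^(3/2) = 41767 - 1*2744 = 41767 - 2744 = 39023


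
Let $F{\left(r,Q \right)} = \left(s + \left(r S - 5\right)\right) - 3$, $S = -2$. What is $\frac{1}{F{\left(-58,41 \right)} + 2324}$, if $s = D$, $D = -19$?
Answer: $\frac{1}{2413} \approx 0.00041442$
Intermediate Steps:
$s = -19$
$F{\left(r,Q \right)} = -27 - 2 r$ ($F{\left(r,Q \right)} = \left(-19 + \left(r \left(-2\right) - 5\right)\right) - 3 = \left(-19 - \left(5 + 2 r\right)\right) - 3 = \left(-24 - 2 r\right) - 3 = -27 - 2 r$)
$\frac{1}{F{\left(-58,41 \right)} + 2324} = \frac{1}{\left(-27 - -116\right) + 2324} = \frac{1}{\left(-27 + 116\right) + 2324} = \frac{1}{89 + 2324} = \frac{1}{2413}$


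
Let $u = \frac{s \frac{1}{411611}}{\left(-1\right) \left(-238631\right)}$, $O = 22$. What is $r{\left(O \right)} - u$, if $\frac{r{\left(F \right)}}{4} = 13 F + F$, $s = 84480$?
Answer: $\frac{121010913990032}{98223144541} \approx 1232.0$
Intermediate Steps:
$r{\left(F \right)} = 56 F$ ($r{\left(F \right)} = 4 \left(13 F + F\right) = 4 \cdot 14 F = 56 F$)
$u = \frac{84480}{98223144541}$ ($u = \frac{84480 \cdot \frac{1}{411611}}{\left(-1\right) \left(-238631\right)} = \frac{84480 \cdot \frac{1}{411611}}{238631} = \frac{84480}{411611} \cdot \frac{1}{238631} = \frac{84480}{98223144541} \approx 8.6008 \cdot 10^{-7}$)
$r{\left(O \right)} - u = 56 \cdot 22 - \frac{84480}{98223144541} = 1232 - \frac{84480}{98223144541} = \frac{121010913990032}{98223144541}$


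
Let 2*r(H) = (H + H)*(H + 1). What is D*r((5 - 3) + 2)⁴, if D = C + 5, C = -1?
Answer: 640000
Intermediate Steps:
r(H) = H*(1 + H) (r(H) = ((H + H)*(H + 1))/2 = ((2*H)*(1 + H))/2 = (2*H*(1 + H))/2 = H*(1 + H))
D = 4 (D = -1 + 5 = 4)
D*r((5 - 3) + 2)⁴ = 4*(((5 - 3) + 2)*(1 + ((5 - 3) + 2)))⁴ = 4*((2 + 2)*(1 + (2 + 2)))⁴ = 4*(4*(1 + 4))⁴ = 4*(4*5)⁴ = 4*20⁴ = 4*160000 = 640000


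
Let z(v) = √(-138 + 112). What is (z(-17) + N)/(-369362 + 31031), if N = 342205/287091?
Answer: -342205/97131785121 - I*√26/338331 ≈ -3.5231e-6 - 1.5071e-5*I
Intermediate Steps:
N = 342205/287091 (N = 342205*(1/287091) = 342205/287091 ≈ 1.1920)
z(v) = I*√26 (z(v) = √(-26) = I*√26)
(z(-17) + N)/(-369362 + 31031) = (I*√26 + 342205/287091)/(-369362 + 31031) = (342205/287091 + I*√26)/(-338331) = (342205/287091 + I*√26)*(-1/338331) = -342205/97131785121 - I*√26/338331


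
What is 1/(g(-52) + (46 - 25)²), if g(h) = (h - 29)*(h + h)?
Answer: 1/8865 ≈ 0.00011280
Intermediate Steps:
g(h) = 2*h*(-29 + h) (g(h) = (-29 + h)*(2*h) = 2*h*(-29 + h))
1/(g(-52) + (46 - 25)²) = 1/(2*(-52)*(-29 - 52) + (46 - 25)²) = 1/(2*(-52)*(-81) + 21²) = 1/(8424 + 441) = 1/8865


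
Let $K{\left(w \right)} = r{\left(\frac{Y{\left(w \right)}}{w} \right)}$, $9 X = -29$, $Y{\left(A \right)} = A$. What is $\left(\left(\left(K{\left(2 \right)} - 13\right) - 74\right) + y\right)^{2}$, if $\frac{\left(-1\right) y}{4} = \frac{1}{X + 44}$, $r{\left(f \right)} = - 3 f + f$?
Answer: $\frac{1069224601}{134689} \approx 7938.5$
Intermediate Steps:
$X = - \frac{29}{9}$ ($X = \frac{1}{9} \left(-29\right) = - \frac{29}{9} \approx -3.2222$)
$r{\left(f \right)} = - 2 f$
$K{\left(w \right)} = -2$ ($K{\left(w \right)} = - 2 \frac{w}{w} = \left(-2\right) 1 = -2$)
$y = - \frac{36}{367}$ ($y = - \frac{4}{- \frac{29}{9} + 44} = - \frac{4}{\frac{367}{9}} = \left(-4\right) \frac{9}{367} = - \frac{36}{367} \approx -0.098093$)
$\left(\left(\left(K{\left(2 \right)} - 13\right) - 74\right) + y\right)^{2} = \left(\left(\left(-2 - 13\right) - 74\right) - \frac{36}{367}\right)^{2} = \left(\left(-15 - 74\right) - \frac{36}{367}\right)^{2} = \left(-89 - \frac{36}{367}\right)^{2} = \left(- \frac{32699}{367}\right)^{2} = \frac{1069224601}{134689}$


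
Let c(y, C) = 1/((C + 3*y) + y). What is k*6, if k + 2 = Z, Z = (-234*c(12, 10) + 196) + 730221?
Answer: 127091508/29 ≈ 4.3825e+6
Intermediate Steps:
c(y, C) = 1/(C + 4*y)
Z = 21181976/29 (Z = (-234/(10 + 4*12) + 196) + 730221 = (-234/(10 + 48) + 196) + 730221 = (-234/58 + 196) + 730221 = (-234*1/58 + 196) + 730221 = (-117/29 + 196) + 730221 = 5567/29 + 730221 = 21181976/29 ≈ 7.3041e+5)
k = 21181918/29 (k = -2 + 21181976/29 = 21181918/29 ≈ 7.3041e+5)
k*6 = (21181918/29)*6 = 127091508/29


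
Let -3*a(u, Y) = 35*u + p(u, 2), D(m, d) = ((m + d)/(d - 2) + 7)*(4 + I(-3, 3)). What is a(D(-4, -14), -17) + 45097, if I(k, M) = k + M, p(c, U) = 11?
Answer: 268285/6 ≈ 44714.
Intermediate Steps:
I(k, M) = M + k
D(m, d) = 28 + 4*(d + m)/(-2 + d) (D(m, d) = ((m + d)/(d - 2) + 7)*(4 + (3 - 3)) = ((d + m)/(-2 + d) + 7)*(4 + 0) = ((d + m)/(-2 + d) + 7)*4 = (7 + (d + m)/(-2 + d))*4 = 28 + 4*(d + m)/(-2 + d))
a(u, Y) = -11/3 - 35*u/3 (a(u, Y) = -(35*u + 11)/3 = -(11 + 35*u)/3 = -11/3 - 35*u/3)
a(D(-4, -14), -17) + 45097 = (-11/3 - 140*(-14 - 4 + 8*(-14))/(3*(-2 - 14))) + 45097 = (-11/3 - 140*(-14 - 4 - 112)/(3*(-16))) + 45097 = (-11/3 - 140*(-1)*(-130)/(3*16)) + 45097 = (-11/3 - 35/3*65/2) + 45097 = (-11/3 - 2275/6) + 45097 = -2297/6 + 45097 = 268285/6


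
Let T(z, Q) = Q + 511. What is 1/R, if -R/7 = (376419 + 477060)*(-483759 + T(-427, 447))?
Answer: 1/2884423602753 ≈ 3.4669e-13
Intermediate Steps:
T(z, Q) = 511 + Q
R = 2884423602753 (R = -7*(376419 + 477060)*(-483759 + (511 + 447)) = -5974353*(-483759 + 958) = -5974353*(-482801) = -7*(-412060514679) = 2884423602753)
1/R = 1/2884423602753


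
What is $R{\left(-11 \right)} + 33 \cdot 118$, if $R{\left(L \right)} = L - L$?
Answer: $3894$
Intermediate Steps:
$R{\left(L \right)} = 0$
$R{\left(-11 \right)} + 33 \cdot 118 = 0 + 33 \cdot 118 = 0 + 3894 = 3894$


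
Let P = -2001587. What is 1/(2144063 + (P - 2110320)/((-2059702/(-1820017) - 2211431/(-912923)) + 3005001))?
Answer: 4992921382698177964/10705131166473045040946995 ≈ 4.6640e-7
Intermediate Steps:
1/(2144063 + (P - 2110320)/((-2059702/(-1820017) - 2211431/(-912923)) + 3005001)) = 1/(2144063 + (-2001587 - 2110320)/((-2059702/(-1820017) - 2211431/(-912923)) + 3005001)) = 1/(2144063 - 4111907/((-2059702*(-1/1820017) - 2211431*(-1/912923)) + 3005001)) = 1/(2144063 - 4111907/((2059702/1820017 + 2211431/912923) + 3005001)) = 1/(2144063 - 4111907/(5905191343273/1661535379691 + 3005001)) = 1/(2144063 - 4111907/4992921382698177964/1661535379691) = 1/(2144063 - 4111907*1661535379691/4992921382698177964) = 1/(2144063 - 6832078958499080737/4992921382698177964) = 1/(10705131166473045040946995/4992921382698177964) = 4992921382698177964/10705131166473045040946995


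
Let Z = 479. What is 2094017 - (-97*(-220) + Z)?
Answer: 2072198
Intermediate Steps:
2094017 - (-97*(-220) + Z) = 2094017 - (-97*(-220) + 479) = 2094017 - (21340 + 479) = 2094017 - 1*21819 = 2094017 - 21819 = 2072198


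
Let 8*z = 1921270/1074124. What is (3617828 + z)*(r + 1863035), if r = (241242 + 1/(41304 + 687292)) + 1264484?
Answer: 38152178167356870210513911/3130409799616 ≈ 1.2188e+13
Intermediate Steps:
r = 1097065940697/728596 (r = (241242 + 1/728596) + 1264484 = 175767956233/728596 + 1264484 = 1097065940697/728596 ≈ 1.5057e+6)
z = 960635/4296496 (z = (1921270/1074124)/8 = (1921270*(1/1074124))/8 = (⅛)*(960635/537062) = 960635/4296496 ≈ 0.22359)
(3617828 + z)*(r + 1863035) = (3617828 + 960635/4296496)*(1097065940697/728596 + 1863035) = (15543984491323/4296496)*(2454465789557/728596) = 38152178167356870210513911/3130409799616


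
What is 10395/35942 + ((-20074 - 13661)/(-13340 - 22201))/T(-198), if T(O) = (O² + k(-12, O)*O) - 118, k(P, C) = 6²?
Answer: 984004491515/3401968040823 ≈ 0.28925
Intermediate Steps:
k(P, C) = 36
T(O) = -118 + O² + 36*O (T(O) = (O² + 36*O) - 118 = -118 + O² + 36*O)
10395/35942 + ((-20074 - 13661)/(-13340 - 22201))/T(-198) = 10395/35942 + ((-20074 - 13661)/(-13340 - 22201))/(-118 + (-198)² + 36*(-198)) = 10395*(1/35942) + (-33735/(-35541))/(-118 + 39204 - 7128) = 10395/35942 - 33735*(-1/35541)/31958 = 10395/35942 + (11245/11847)*(1/31958) = 10395/35942 + 11245/378606426 = 984004491515/3401968040823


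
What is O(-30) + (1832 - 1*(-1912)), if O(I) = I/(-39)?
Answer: 48682/13 ≈ 3744.8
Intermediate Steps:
O(I) = -I/39 (O(I) = I*(-1/39) = -I/39)
O(-30) + (1832 - 1*(-1912)) = -1/39*(-30) + (1832 - 1*(-1912)) = 10/13 + (1832 + 1912) = 10/13 + 3744 = 48682/13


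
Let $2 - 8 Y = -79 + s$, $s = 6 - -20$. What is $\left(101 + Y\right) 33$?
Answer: $\frac{28479}{8} \approx 3559.9$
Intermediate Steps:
$s = 26$ ($s = 6 + 20 = 26$)
$Y = \frac{55}{8}$ ($Y = \frac{1}{4} - \frac{-79 + 26}{8} = \frac{1}{4} - - \frac{53}{8} = \frac{1}{4} + \frac{53}{8} = \frac{55}{8} \approx 6.875$)
$\left(101 + Y\right) 33 = \left(101 + \frac{55}{8}\right) 33 = \frac{863}{8} \cdot 33 = \frac{28479}{8}$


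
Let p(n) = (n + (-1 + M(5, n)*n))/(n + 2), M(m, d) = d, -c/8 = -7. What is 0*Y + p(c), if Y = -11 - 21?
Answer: 3191/58 ≈ 55.017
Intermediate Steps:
c = 56 (c = -8*(-7) = 56)
Y = -32
p(n) = (-1 + n + n²)/(2 + n) (p(n) = (n + (-1 + n*n))/(n + 2) = (n + (-1 + n²))/(2 + n) = (-1 + n + n²)/(2 + n))
0*Y + p(c) = 0*(-32) + (-1 + 56 + 56²)/(2 + 56) = 0 + (-1 + 56 + 3136)/58 = 0 + (1/58)*3191 = 0 + 3191/58 = 3191/58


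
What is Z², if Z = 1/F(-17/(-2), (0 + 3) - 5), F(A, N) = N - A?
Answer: 4/441 ≈ 0.0090703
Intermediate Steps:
Z = -2/21 (Z = 1/(((0 + 3) - 5) - (-17)/(-2)) = 1/((3 - 5) - (-17)*(-1)/2) = 1/(-2 - 1*17/2) = 1/(-2 - 17/2) = 1/(-21/2) = -2/21 ≈ -0.095238)
Z² = (-2/21)² = 4/441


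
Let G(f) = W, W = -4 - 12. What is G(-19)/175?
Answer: -16/175 ≈ -0.091429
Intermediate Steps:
W = -16
G(f) = -16
G(-19)/175 = -16/175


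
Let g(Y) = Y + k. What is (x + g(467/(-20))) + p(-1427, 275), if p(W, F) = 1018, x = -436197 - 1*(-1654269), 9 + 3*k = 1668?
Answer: 24392393/20 ≈ 1.2196e+6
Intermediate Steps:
k = 553 (k = -3 + (⅓)*1668 = -3 + 556 = 553)
x = 1218072 (x = -436197 + 1654269 = 1218072)
g(Y) = 553 + Y (g(Y) = Y + 553 = 553 + Y)
(x + g(467/(-20))) + p(-1427, 275) = (1218072 + (553 + 467/(-20))) + 1018 = (1218072 + (553 + 467*(-1/20))) + 1018 = (1218072 + (553 - 467/20)) + 1018 = (1218072 + 10593/20) + 1018 = 24372033/20 + 1018 = 24392393/20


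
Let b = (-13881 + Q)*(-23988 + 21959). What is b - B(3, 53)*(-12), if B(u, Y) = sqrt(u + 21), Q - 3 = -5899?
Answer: 40127533 + 24*sqrt(6) ≈ 4.0128e+7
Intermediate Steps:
Q = -5896 (Q = 3 - 5899 = -5896)
B(u, Y) = sqrt(21 + u)
b = 40127533 (b = (-13881 - 5896)*(-23988 + 21959) = -19777*(-2029) = 40127533)
b - B(3, 53)*(-12) = 40127533 - sqrt(21 + 3)*(-12) = 40127533 - sqrt(24)*(-12) = 40127533 - 2*sqrt(6)*(-12) = 40127533 - (-24)*sqrt(6) = 40127533 + 24*sqrt(6)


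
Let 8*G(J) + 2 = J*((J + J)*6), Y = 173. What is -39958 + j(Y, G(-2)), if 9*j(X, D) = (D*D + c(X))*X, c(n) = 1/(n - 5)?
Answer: -118910789/3024 ≈ -39322.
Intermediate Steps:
c(n) = 1/(-5 + n)
G(J) = -¼ + 3*J²/2 (G(J) = -¼ + (J*((J + J)*6))/8 = -¼ + (J*((2*J)*6))/8 = -¼ + (J*(12*J))/8 = -¼ + (12*J²)/8 = -¼ + 3*J²/2)
j(X, D) = X*(D² + 1/(-5 + X))/9 (j(X, D) = ((D*D + 1/(-5 + X))*X)/9 = ((D² + 1/(-5 + X))*X)/9 = (X*(D² + 1/(-5 + X)))/9 = X*(D² + 1/(-5 + X))/9)
-39958 + j(Y, G(-2)) = -39958 + (⅑)*173*(1 + (-¼ + (3/2)*(-2)²)²*(-5 + 173))/(-5 + 173) = -39958 + (⅑)*173*(1 + (-¼ + (3/2)*4)²*168)/168 = -39958 + (⅑)*173*(1/168)*(1 + (-¼ + 6)²*168) = -39958 + (⅑)*173*(1/168)*(1 + (23/4)²*168) = -39958 + (⅑)*173*(1/168)*(1 + (529/16)*168) = -39958 + (⅑)*173*(1/168)*(1 + 11109/2) = -39958 + (⅑)*173*(1/168)*(11111/2) = -39958 + 1922203/3024 = -118910789/3024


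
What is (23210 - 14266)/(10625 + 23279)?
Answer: 43/163 ≈ 0.26380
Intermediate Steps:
(23210 - 14266)/(10625 + 23279) = 8944/33904 = 8944*(1/33904) = 43/163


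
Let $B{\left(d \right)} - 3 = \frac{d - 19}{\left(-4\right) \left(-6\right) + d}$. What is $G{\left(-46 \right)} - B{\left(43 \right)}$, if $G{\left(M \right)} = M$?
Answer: $- \frac{3307}{67} \approx -49.358$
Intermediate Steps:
$B{\left(d \right)} = 3 + \frac{-19 + d}{24 + d}$ ($B{\left(d \right)} = 3 + \frac{d - 19}{\left(-4\right) \left(-6\right) + d} = 3 + \frac{-19 + d}{24 + d}$)
$G{\left(-46 \right)} - B{\left(43 \right)} = -46 - \frac{53 + 4 \cdot 43}{24 + 43} = -46 - \frac{53 + 172}{67} = -46 - \frac{1}{67} \cdot 225 = -46 - \frac{225}{67} = - \frac{3307}{67}$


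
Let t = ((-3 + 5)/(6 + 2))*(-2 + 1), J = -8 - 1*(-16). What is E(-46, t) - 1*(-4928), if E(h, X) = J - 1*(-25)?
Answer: 4961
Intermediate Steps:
J = 8 (J = -8 + 16 = 8)
t = -¼ (t = (2/8)*(-1) = (2*(⅛))*(-1) = (¼)*(-1) = -¼ ≈ -0.25000)
E(h, X) = 33 (E(h, X) = 8 - 1*(-25) = 8 + 25 = 33)
E(-46, t) - 1*(-4928) = 33 - 1*(-4928) = 33 + 4928 = 4961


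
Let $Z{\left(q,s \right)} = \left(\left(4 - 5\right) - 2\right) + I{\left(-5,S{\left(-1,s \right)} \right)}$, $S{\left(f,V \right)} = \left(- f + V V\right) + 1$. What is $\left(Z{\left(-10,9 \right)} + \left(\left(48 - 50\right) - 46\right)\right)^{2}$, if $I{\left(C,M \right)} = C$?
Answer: $3136$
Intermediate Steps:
$S{\left(f,V \right)} = 1 + V^{2} - f$ ($S{\left(f,V \right)} = \left(- f + V^{2}\right) + 1 = \left(V^{2} - f\right) + 1 = 1 + V^{2} - f$)
$Z{\left(q,s \right)} = -8$ ($Z{\left(q,s \right)} = \left(\left(4 - 5\right) - 2\right) - 5 = \left(-1 - 2\right) - 5 = -3 - 5 = -8$)
$\left(Z{\left(-10,9 \right)} + \left(\left(48 - 50\right) - 46\right)\right)^{2} = \left(-8 + \left(\left(48 - 50\right) - 46\right)\right)^{2} = \left(-8 - 48\right)^{2} = \left(-56\right)^{2} = 3136$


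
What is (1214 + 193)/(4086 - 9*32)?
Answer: 469/1266 ≈ 0.37046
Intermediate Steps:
(1214 + 193)/(4086 - 9*32) = 1407/(4086 - 288) = 1407/3798 = 1407*(1/3798) = 469/1266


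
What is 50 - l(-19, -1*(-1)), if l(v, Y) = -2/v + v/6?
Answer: 6049/114 ≈ 53.061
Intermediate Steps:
l(v, Y) = -2/v + v/6 (l(v, Y) = -2/v + v*(⅙) = -2/v + v/6)
50 - l(-19, -1*(-1)) = 50 - (-2/(-19) + (⅙)*(-19)) = 50 - (-2*(-1/19) - 19/6) = 50 - (2/19 - 19/6) = 50 - 1*(-349/114) = 50 + 349/114 = 6049/114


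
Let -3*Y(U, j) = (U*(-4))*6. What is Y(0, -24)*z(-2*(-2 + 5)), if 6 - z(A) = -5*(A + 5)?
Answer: 0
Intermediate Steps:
Y(U, j) = 8*U (Y(U, j) = -U*(-4)*6/3 = -(-4*U)*6/3 = -(-8)*U = 8*U)
z(A) = 31 + 5*A (z(A) = 6 - (-5)*(A + 5) = 6 - (-5)*(5 + A) = 6 - (-25 - 5*A) = 6 + (25 + 5*A) = 31 + 5*A)
Y(0, -24)*z(-2*(-2 + 5)) = (8*0)*(31 + 5*(-2*(-2 + 5))) = 0*(31 + 5*(-2*3)) = 0*(31 + 5*(-6)) = 0*(31 - 30) = 0*1 = 0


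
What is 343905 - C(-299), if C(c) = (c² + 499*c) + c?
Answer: 404004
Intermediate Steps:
C(c) = c² + 500*c
343905 - C(-299) = 343905 - (-299)*(500 - 299) = 343905 - (-299)*201 = 343905 - 1*(-60099) = 343905 + 60099 = 404004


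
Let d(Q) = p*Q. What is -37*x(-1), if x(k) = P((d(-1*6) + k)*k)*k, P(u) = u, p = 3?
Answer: 703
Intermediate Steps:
d(Q) = 3*Q
x(k) = k²*(-18 + k) (x(k) = ((3*(-1*6) + k)*k)*k = ((3*(-6) + k)*k)*k = ((-18 + k)*k)*k = (k*(-18 + k))*k = k²*(-18 + k))
-37*x(-1) = -37*(-1)²*(-18 - 1) = -37*(-19) = 703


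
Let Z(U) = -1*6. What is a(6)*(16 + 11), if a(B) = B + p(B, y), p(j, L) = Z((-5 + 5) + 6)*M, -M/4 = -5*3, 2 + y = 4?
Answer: -9558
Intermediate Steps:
y = 2 (y = -2 + 4 = 2)
M = 60 (M = -(-20)*3 = -4*(-15) = 60)
Z(U) = -6
p(j, L) = -360 (p(j, L) = -6*60 = -360)
a(B) = -360 + B (a(B) = B - 360 = -360 + B)
a(6)*(16 + 11) = (-360 + 6)*(16 + 11) = -354*27 = -9558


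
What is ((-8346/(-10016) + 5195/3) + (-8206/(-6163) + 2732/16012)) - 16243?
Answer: -5377751772727489/370649426736 ≈ -14509.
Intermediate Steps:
((-8346/(-10016) + 5195/3) + (-8206/(-6163) + 2732/16012)) - 16243 = ((-8346*(-1/10016) + 5195*(⅓)) + (-8206*(-1/6163) + 2732*(1/16012))) - 16243 = ((4173/5008 + 5195/3) + (8206/6163 + 683/4003)) - 16243 = (26029079/15024 + 37057947/24670489) - 16243 = 642706865745359/370649426736 - 16243 = -5377751772727489/370649426736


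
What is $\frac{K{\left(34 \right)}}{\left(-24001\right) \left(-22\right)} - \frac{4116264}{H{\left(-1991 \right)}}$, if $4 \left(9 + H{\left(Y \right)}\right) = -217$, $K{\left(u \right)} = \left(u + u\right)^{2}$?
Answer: $\frac{17181646184}{264011} \approx 65079.0$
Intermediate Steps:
$K{\left(u \right)} = 4 u^{2}$ ($K{\left(u \right)} = \left(2 u\right)^{2} = 4 u^{2}$)
$H{\left(Y \right)} = - \frac{253}{4}$ ($H{\left(Y \right)} = -9 + \frac{1}{4} \left(-217\right) = -9 - \frac{217}{4} = - \frac{253}{4}$)
$\frac{K{\left(34 \right)}}{\left(-24001\right) \left(-22\right)} - \frac{4116264}{H{\left(-1991 \right)}} = \frac{4 \cdot 34^{2}}{\left(-24001\right) \left(-22\right)} - \frac{4116264}{- \frac{253}{4}} = \frac{4 \cdot 1156}{528022} - - \frac{715872}{11} = 4624 \cdot \frac{1}{528022} + \frac{715872}{11} = \frac{2312}{264011} + \frac{715872}{11} = \frac{17181646184}{264011}$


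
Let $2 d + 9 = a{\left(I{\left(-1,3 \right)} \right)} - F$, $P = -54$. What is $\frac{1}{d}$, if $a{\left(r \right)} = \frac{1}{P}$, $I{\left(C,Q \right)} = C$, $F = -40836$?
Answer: $\frac{108}{2204657} \approx 4.8987 \cdot 10^{-5}$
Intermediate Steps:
$a{\left(r \right)} = - \frac{1}{54}$ ($a{\left(r \right)} = \frac{1}{-54} = - \frac{1}{54}$)
$d = \frac{2204657}{108}$ ($d = - \frac{9}{2} + \frac{- \frac{1}{54} - -40836}{2} = - \frac{9}{2} + \frac{- \frac{1}{54} + 40836}{2} = - \frac{9}{2} + \frac{1}{2} \cdot \frac{2205143}{54} = - \frac{9}{2} + \frac{2205143}{108} = \frac{2204657}{108} \approx 20414.0$)
$\frac{1}{d} = \frac{1}{\frac{2204657}{108}} = \frac{108}{2204657}$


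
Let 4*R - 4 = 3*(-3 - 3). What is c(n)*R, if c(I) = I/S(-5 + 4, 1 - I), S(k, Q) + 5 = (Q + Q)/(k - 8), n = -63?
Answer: -3969/346 ≈ -11.471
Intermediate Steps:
S(k, Q) = -5 + 2*Q/(-8 + k) (S(k, Q) = -5 + (Q + Q)/(k - 8) = -5 + (2*Q)/(-8 + k) = -5 + 2*Q/(-8 + k))
c(I) = I/(-47/9 + 2*I/9) (c(I) = I/(((40 - 5*(-5 + 4) + 2*(1 - I))/(-8 + (-5 + 4)))) = I/(((40 - 5*(-1) + (2 - 2*I))/(-8 - 1))) = I/(((40 + 5 + (2 - 2*I))/(-9))) = I/((-(47 - 2*I)/9)) = I/(-47/9 + 2*I/9))
R = -7/2 (R = 1 + (3*(-3 - 3))/4 = 1 + (3*(-6))/4 = 1 + (¼)*(-18) = 1 - 9/2 = -7/2 ≈ -3.5000)
c(n)*R = (9*(-63)/(-47 + 2*(-63)))*(-7/2) = (9*(-63)/(-47 - 126))*(-7/2) = (9*(-63)/(-173))*(-7/2) = (9*(-63)*(-1/173))*(-7/2) = (567/173)*(-7/2) = -3969/346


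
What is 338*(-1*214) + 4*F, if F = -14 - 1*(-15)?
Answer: -72328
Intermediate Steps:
F = 1 (F = -14 + 15 = 1)
338*(-1*214) + 4*F = 338*(-1*214) + 4*1 = 338*(-214) + 4 = -72332 + 4 = -72328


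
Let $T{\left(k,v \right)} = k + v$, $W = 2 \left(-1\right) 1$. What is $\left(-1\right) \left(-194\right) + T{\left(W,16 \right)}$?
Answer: $208$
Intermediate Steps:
$W = -2$ ($W = \left(-2\right) 1 = -2$)
$\left(-1\right) \left(-194\right) + T{\left(W,16 \right)} = \left(-1\right) \left(-194\right) + \left(-2 + 16\right) = 194 + 14 = 208$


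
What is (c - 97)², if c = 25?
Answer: 5184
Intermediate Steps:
(c - 97)² = (25 - 97)² = (-72)² = 5184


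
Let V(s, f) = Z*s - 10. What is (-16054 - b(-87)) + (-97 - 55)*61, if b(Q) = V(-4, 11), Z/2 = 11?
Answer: -25228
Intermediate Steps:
Z = 22 (Z = 2*11 = 22)
V(s, f) = -10 + 22*s (V(s, f) = 22*s - 10 = -10 + 22*s)
b(Q) = -98 (b(Q) = -10 + 22*(-4) = -10 - 88 = -98)
(-16054 - b(-87)) + (-97 - 55)*61 = (-16054 - 1*(-98)) + (-97 - 55)*61 = (-16054 + 98) - 152*61 = -15956 - 9272 = -25228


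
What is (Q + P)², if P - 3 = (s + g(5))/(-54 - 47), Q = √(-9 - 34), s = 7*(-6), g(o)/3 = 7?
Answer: -333667/10201 + 648*I*√43/101 ≈ -32.709 + 42.071*I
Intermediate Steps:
g(o) = 21 (g(o) = 3*7 = 21)
s = -42
Q = I*√43 (Q = √(-43) = I*√43 ≈ 6.5574*I)
P = 324/101 (P = 3 + (-42 + 21)/(-54 - 47) = 3 - 21/(-101) = 3 - 21*(-1/101) = 3 + 21/101 = 324/101 ≈ 3.2079)
(Q + P)² = (I*√43 + 324/101)² = (324/101 + I*√43)²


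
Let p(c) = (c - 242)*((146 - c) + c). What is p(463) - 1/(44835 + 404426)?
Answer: 14495855425/449261 ≈ 32266.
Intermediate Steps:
p(c) = -35332 + 146*c (p(c) = (-242 + c)*146 = -35332 + 146*c)
p(463) - 1/(44835 + 404426) = (-35332 + 146*463) - 1/(44835 + 404426) = (-35332 + 67598) - 1/449261 = 32266 - 1*1/449261 = 32266 - 1/449261 = 14495855425/449261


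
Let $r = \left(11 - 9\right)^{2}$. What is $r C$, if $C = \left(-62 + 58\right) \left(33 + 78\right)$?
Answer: $-1776$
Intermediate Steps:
$r = 4$ ($r = 2^{2} = 4$)
$C = -444$ ($C = \left(-4\right) 111 = -444$)
$r C = 4 \left(-444\right) = -1776$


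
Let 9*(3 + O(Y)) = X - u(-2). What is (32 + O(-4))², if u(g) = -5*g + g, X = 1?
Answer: 64516/81 ≈ 796.49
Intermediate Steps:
u(g) = -4*g
O(Y) = -34/9 (O(Y) = -3 + (1 - (-4)*(-2))/9 = -3 + (1 - 1*8)/9 = -3 + (1 - 8)/9 = -3 + (⅑)*(-7) = -3 - 7/9 = -34/9)
(32 + O(-4))² = (32 - 34/9)² = (254/9)² = 64516/81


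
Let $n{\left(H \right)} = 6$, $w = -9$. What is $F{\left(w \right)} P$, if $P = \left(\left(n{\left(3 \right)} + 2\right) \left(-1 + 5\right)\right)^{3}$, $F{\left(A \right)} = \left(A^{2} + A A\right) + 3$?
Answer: $5406720$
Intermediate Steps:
$F{\left(A \right)} = 3 + 2 A^{2}$ ($F{\left(A \right)} = \left(A^{2} + A^{2}\right) + 3 = 2 A^{2} + 3 = 3 + 2 A^{2}$)
$P = 32768$ ($P = \left(\left(6 + 2\right) \left(-1 + 5\right)\right)^{3} = \left(8 \cdot 4\right)^{3} = 32^{3} = 32768$)
$F{\left(w \right)} P = \left(3 + 2 \left(-9\right)^{2}\right) 32768 = \left(3 + 2 \cdot 81\right) 32768 = \left(3 + 162\right) 32768 = 165 \cdot 32768 = 5406720$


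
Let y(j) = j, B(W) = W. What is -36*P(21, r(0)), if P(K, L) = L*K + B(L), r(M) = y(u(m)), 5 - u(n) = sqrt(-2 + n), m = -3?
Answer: -3960 + 792*I*sqrt(5) ≈ -3960.0 + 1771.0*I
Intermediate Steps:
u(n) = 5 - sqrt(-2 + n)
r(M) = 5 - I*sqrt(5) (r(M) = 5 - sqrt(-2 - 3) = 5 - sqrt(-5) = 5 - I*sqrt(5))
P(K, L) = L + K*L (P(K, L) = L*K + L = K*L + L = L + K*L)
-36*P(21, r(0)) = -36*(5 - I*sqrt(5))*(1 + 21) = -36*(5 - I*sqrt(5))*22 = -36*(110 - 22*I*sqrt(5)) = -3960 + 792*I*sqrt(5)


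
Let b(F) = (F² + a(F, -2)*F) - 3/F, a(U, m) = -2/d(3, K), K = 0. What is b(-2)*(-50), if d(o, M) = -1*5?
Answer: -235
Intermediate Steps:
d(o, M) = -5
a(U, m) = ⅖ (a(U, m) = -2/(-5) = -2*(-⅕) = ⅖)
b(F) = F² - 3/F + 2*F/5 (b(F) = (F² + 2*F/5) - 3/F = F² - 3/F + 2*F/5)
b(-2)*(-50) = ((-2)² - 3/(-2) + (⅖)*(-2))*(-50) = (4 - 3*(-½) - ⅘)*(-50) = (4 + 3/2 - ⅘)*(-50) = (47/10)*(-50) = -235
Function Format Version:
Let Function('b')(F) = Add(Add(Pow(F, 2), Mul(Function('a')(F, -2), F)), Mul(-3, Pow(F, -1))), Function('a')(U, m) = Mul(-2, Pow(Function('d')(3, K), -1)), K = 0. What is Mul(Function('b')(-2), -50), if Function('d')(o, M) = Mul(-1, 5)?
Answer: -235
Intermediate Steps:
Function('d')(o, M) = -5
Function('a')(U, m) = Rational(2, 5) (Function('a')(U, m) = Mul(-2, Pow(-5, -1)) = Mul(-2, Rational(-1, 5)) = Rational(2, 5))
Function('b')(F) = Add(Pow(F, 2), Mul(-3, Pow(F, -1)), Mul(Rational(2, 5), F)) (Function('b')(F) = Add(Add(Pow(F, 2), Mul(Rational(2, 5), F)), Mul(-3, Pow(F, -1))) = Add(Pow(F, 2), Mul(-3, Pow(F, -1)), Mul(Rational(2, 5), F)))
Mul(Function('b')(-2), -50) = Mul(Add(Pow(-2, 2), Mul(-3, Pow(-2, -1)), Mul(Rational(2, 5), -2)), -50) = Mul(Add(4, Mul(-3, Rational(-1, 2)), Rational(-4, 5)), -50) = Mul(Add(4, Rational(3, 2), Rational(-4, 5)), -50) = Mul(Rational(47, 10), -50) = -235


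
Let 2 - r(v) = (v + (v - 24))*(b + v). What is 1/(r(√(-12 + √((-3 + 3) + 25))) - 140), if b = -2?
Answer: -43/8768 - 7*I*√7/8768 ≈ -0.0049042 - 0.0021123*I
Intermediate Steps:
r(v) = 2 - (-24 + 2*v)*(-2 + v) (r(v) = 2 - (v + (v - 24))*(-2 + v) = 2 - (v + (-24 + v))*(-2 + v) = 2 - (-24 + 2*v)*(-2 + v))
1/(r(√(-12 + √((-3 + 3) + 25))) - 140) = 1/((-46 - (-24 + 2*√((-3 + 3) + 25)) + 28*√(-12 + √((-3 + 3) + 25))) - 140) = 1/((-46 - (-24 + 2*√(0 + 25)) + 28*√(-12 + √(0 + 25))) - 140) = 1/((-46 - 2*(√(-12 + √25))² + 28*√(-12 + √25)) - 140) = 1/((-46 - 2*(√(-12 + 5))² + 28*√(-12 + 5)) - 140) = 1/((-46 - 2*(√(-7))² + 28*√(-7)) - 140) = 1/((-46 - 2*(I*√7)² + 28*(I*√7)) - 140) = 1/((-46 - 2*(-7) + 28*I*√7) - 140) = 1/((-46 + 14 + 28*I*√7) - 140) = 1/((-32 + 28*I*√7) - 140) = 1/(-172 + 28*I*√7)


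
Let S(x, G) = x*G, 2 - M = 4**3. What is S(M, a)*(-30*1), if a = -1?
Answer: -1860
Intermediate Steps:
M = -62 (M = 2 - 1*4**3 = 2 - 1*64 = 2 - 64 = -62)
S(x, G) = G*x
S(M, a)*(-30*1) = (-1*(-62))*(-30*1) = 62*(-30) = -1860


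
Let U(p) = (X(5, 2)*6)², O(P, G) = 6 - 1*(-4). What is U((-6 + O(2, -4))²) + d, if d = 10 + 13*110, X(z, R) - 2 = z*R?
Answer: 6624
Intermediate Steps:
O(P, G) = 10 (O(P, G) = 6 + 4 = 10)
X(z, R) = 2 + R*z (X(z, R) = 2 + z*R = 2 + R*z)
d = 1440 (d = 10 + 1430 = 1440)
U(p) = 5184 (U(p) = ((2 + 2*5)*6)² = ((2 + 10)*6)² = (12*6)² = 72² = 5184)
U((-6 + O(2, -4))²) + d = 5184 + 1440 = 6624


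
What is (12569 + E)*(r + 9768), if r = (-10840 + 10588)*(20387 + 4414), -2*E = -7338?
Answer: -101326483992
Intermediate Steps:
E = 3669 (E = -1/2*(-7338) = 3669)
r = -6249852 (r = -252*24801 = -6249852)
(12569 + E)*(r + 9768) = (12569 + 3669)*(-6249852 + 9768) = 16238*(-6240084) = -101326483992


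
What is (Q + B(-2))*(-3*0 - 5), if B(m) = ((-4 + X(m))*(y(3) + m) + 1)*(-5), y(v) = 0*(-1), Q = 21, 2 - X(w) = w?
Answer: -80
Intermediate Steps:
X(w) = 2 - w
y(v) = 0
B(m) = -5 - 5*m*(-2 - m) (B(m) = ((-4 + (2 - m))*(0 + m) + 1)*(-5) = ((-2 - m)*m + 1)*(-5) = (m*(-2 - m) + 1)*(-5) = (1 + m*(-2 - m))*(-5) = -5 - 5*m*(-2 - m))
(Q + B(-2))*(-3*0 - 5) = (21 + (-5 + 5*(-2)**2 + 10*(-2)))*(-3*0 - 5) = (21 + (-5 + 5*4 - 20))*(0 - 5) = (21 + (-5 + 20 - 20))*(-5) = (21 - 5)*(-5) = 16*(-5) = -80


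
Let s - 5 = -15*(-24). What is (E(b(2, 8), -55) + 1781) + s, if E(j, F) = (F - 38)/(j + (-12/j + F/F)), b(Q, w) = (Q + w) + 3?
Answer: 363611/170 ≈ 2138.9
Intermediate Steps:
s = 365 (s = 5 - 15*(-24) = 5 + 360 = 365)
b(Q, w) = 3 + Q + w
E(j, F) = (-38 + F)/(1 + j - 12/j) (E(j, F) = (-38 + F)/(j + (-12/j + 1)) = (-38 + F)/(j + (1 - 12/j)) = (-38 + F)/(1 + j - 12/j))
(E(b(2, 8), -55) + 1781) + s = ((3 + 2 + 8)*(-38 - 55)/(-12 + (3 + 2 + 8) + (3 + 2 + 8)²) + 1781) + 365 = (13*(-93)/(-12 + 13 + 13²) + 1781) + 365 = (13*(-93)/(-12 + 13 + 169) + 1781) + 365 = (13*(-93)/170 + 1781) + 365 = (13*(1/170)*(-93) + 1781) + 365 = (-1209/170 + 1781) + 365 = 301561/170 + 365 = 363611/170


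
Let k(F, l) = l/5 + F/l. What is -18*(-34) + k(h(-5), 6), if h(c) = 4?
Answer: 9208/15 ≈ 613.87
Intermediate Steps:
k(F, l) = l/5 + F/l (k(F, l) = l*(⅕) + F/l = l/5 + F/l)
-18*(-34) + k(h(-5), 6) = -18*(-34) + ((⅕)*6 + 4/6) = 612 + (6/5 + 4*(⅙)) = 612 + (6/5 + ⅔) = 612 + 28/15 = 9208/15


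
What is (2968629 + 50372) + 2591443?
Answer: 5610444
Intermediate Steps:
(2968629 + 50372) + 2591443 = 3019001 + 2591443 = 5610444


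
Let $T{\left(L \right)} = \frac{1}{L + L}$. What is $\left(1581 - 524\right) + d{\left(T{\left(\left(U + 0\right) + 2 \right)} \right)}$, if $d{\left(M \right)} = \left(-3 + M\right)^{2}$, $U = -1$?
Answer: $\frac{4253}{4} \approx 1063.3$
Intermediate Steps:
$T{\left(L \right)} = \frac{1}{2 L}$
$\left(1581 - 524\right) + d{\left(T{\left(\left(U + 0\right) + 2 \right)} \right)} = \left(1581 - 524\right) + \left(-3 + \frac{1}{2 \left(\left(-1 + 0\right) + 2\right)}\right)^{2} = 1057 + \left(-3 + \frac{1}{2 \left(-1 + 2\right)}\right)^{2} = 1057 + \left(-3 + \frac{1}{2 \cdot 1}\right)^{2} = 1057 + \left(-3 + \frac{1}{2} \cdot 1\right)^{2} = 1057 + \left(-3 + \frac{1}{2}\right)^{2} = 1057 + \left(- \frac{5}{2}\right)^{2} = 1057 + \frac{25}{4} = \frac{4253}{4}$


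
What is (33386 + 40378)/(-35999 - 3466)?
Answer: -8196/4385 ≈ -1.8691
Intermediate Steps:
(33386 + 40378)/(-35999 - 3466) = 73764/(-39465) = 73764*(-1/39465) = -8196/4385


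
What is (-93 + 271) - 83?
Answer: 95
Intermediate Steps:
(-93 + 271) - 83 = 178 - 83 = 95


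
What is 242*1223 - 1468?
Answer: 294498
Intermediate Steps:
242*1223 - 1468 = 295966 - 1468 = 294498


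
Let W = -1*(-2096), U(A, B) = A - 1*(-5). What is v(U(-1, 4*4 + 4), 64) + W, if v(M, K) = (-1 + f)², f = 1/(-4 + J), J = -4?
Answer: 134225/64 ≈ 2097.3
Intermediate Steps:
f = -⅛ (f = 1/(-4 - 4) = 1/(-8) = -⅛ ≈ -0.12500)
U(A, B) = 5 + A (U(A, B) = A + 5 = 5 + A)
v(M, K) = 81/64 (v(M, K) = (-1 - ⅛)² = (-9/8)² = 81/64)
W = 2096
v(U(-1, 4*4 + 4), 64) + W = 81/64 + 2096 = 134225/64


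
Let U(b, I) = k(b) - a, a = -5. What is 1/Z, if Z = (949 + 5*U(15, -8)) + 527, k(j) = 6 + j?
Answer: 1/1606 ≈ 0.00062266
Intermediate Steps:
U(b, I) = 11 + b (U(b, I) = (6 + b) - 1*(-5) = (6 + b) + 5 = 11 + b)
Z = 1606 (Z = (949 + 5*(11 + 15)) + 527 = (949 + 5*26) + 527 = (949 + 130) + 527 = 1079 + 527 = 1606)
1/Z = 1/1606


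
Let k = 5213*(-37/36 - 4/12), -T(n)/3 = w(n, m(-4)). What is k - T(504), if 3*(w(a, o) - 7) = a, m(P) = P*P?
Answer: -236537/36 ≈ -6570.5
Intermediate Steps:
m(P) = P**2
w(a, o) = 7 + a/3
T(n) = -21 - n (T(n) = -3*(7 + n/3) = -21 - n)
k = -255437/36 (k = 5213*(-37*1/36 - 4*1/12) = 5213*(-37/36 - 1/3) = 5213*(-49/36) = -255437/36 ≈ -7095.5)
k - T(504) = -255437/36 - (-21 - 1*504) = -255437/36 - (-21 - 504) = -255437/36 - 1*(-525) = -255437/36 + 525 = -236537/36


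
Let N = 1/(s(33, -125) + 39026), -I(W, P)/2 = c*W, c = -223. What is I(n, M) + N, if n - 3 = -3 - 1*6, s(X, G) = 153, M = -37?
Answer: -104843003/39179 ≈ -2676.0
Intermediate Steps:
n = -6 (n = 3 + (-3 - 1*6) = 3 + (-3 - 6) = 3 - 9 = -6)
I(W, P) = 446*W (I(W, P) = -(-446)*W = 446*W)
N = 1/39179 (N = 1/(153 + 39026) = 1/39179 ≈ 2.5524e-5)
I(n, M) + N = 446*(-6) + 1/39179 = -2676 + 1/39179 = -104843003/39179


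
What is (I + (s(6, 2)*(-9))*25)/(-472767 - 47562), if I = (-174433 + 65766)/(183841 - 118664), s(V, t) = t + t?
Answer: 2555129/1474499271 ≈ 0.0017329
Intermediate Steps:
s(V, t) = 2*t
I = -108667/65177 ≈ -1.6673
(I + (s(6, 2)*(-9))*25)/(-472767 - 47562) = (-108667/65177 + ((2*2)*(-9))*25)/(-472767 - 47562) = (-108667/65177 + (4*(-9))*25)/(-520329) = (-108667/65177 - 36*25)*(-1/520329) = (-108667/65177 - 900)*(-1/520329) = -58767967/65177*(-1/520329) = 2555129/1474499271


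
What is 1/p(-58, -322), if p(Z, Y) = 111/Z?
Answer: -58/111 ≈ -0.52252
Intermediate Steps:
1/p(-58, -322) = 1/(111/(-58)) = 1/(111*(-1/58)) = 1/(-111/58) = -58/111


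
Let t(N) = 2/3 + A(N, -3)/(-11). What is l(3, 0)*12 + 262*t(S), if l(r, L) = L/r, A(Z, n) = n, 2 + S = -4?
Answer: 8122/33 ≈ 246.12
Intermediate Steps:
S = -6 (S = -2 - 4 = -6)
t(N) = 31/33 (t(N) = 2/3 - 3/(-11) = 2*(1/3) - 3*(-1/11) = 2/3 + 3/11 = 31/33)
l(3, 0)*12 + 262*t(S) = (0/3)*12 + 262*(31/33) = (0*(1/3))*12 + 8122/33 = 0*12 + 8122/33 = 0 + 8122/33 = 8122/33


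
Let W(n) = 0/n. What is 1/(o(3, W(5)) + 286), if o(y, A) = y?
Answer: 1/289 ≈ 0.0034602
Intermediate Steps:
W(n) = 0
1/(o(3, W(5)) + 286) = 1/(3 + 286) = 1/289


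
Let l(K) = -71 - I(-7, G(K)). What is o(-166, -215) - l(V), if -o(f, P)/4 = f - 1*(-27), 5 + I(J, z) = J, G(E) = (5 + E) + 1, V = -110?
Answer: 615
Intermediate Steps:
G(E) = 6 + E
I(J, z) = -5 + J
o(f, P) = -108 - 4*f (o(f, P) = -4*(f - 1*(-27)) = -4*(f + 27) = -4*(27 + f) = -108 - 4*f)
l(K) = -59 (l(K) = -71 - (-5 - 7) = -71 - 1*(-12) = -71 + 12 = -59)
o(-166, -215) - l(V) = (-108 - 4*(-166)) - 1*(-59) = (-108 + 664) + 59 = 556 + 59 = 615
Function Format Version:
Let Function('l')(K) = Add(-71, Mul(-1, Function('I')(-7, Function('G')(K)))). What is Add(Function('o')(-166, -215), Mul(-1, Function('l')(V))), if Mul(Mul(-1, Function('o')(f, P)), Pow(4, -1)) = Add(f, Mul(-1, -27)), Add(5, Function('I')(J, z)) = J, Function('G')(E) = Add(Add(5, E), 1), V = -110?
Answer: 615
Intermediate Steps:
Function('G')(E) = Add(6, E)
Function('I')(J, z) = Add(-5, J)
Function('o')(f, P) = Add(-108, Mul(-4, f)) (Function('o')(f, P) = Mul(-4, Add(f, Mul(-1, -27))) = Mul(-4, Add(f, 27)) = Mul(-4, Add(27, f)) = Add(-108, Mul(-4, f)))
Function('l')(K) = -59 (Function('l')(K) = Add(-71, Mul(-1, Add(-5, -7))) = Add(-71, Mul(-1, -12)) = Add(-71, 12) = -59)
Add(Function('o')(-166, -215), Mul(-1, Function('l')(V))) = Add(Add(-108, Mul(-4, -166)), Mul(-1, -59)) = Add(Add(-108, 664), 59) = Add(556, 59) = 615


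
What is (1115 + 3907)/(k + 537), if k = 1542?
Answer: 186/77 ≈ 2.4156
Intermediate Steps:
(1115 + 3907)/(k + 537) = (1115 + 3907)/(1542 + 537) = 5022/2079 = 5022*(1/2079) = 186/77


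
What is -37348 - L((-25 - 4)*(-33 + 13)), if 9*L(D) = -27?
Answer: -37345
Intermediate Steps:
L(D) = -3 (L(D) = (⅑)*(-27) = -3)
-37348 - L((-25 - 4)*(-33 + 13)) = -37348 - 1*(-3) = -37348 + 3 = -37345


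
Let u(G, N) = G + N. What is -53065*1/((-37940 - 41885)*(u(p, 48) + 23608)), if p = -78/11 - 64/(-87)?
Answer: 10156641/361331215150 ≈ 2.8109e-5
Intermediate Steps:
p = -6082/957 (p = -78*1/11 - 64*(-1/87) = -78/11 + 64/87 = -6082/957 ≈ -6.3553)
-53065*1/((-37940 - 41885)*(u(p, 48) + 23608)) = -53065*1/((-37940 - 41885)*((-6082/957 + 48) + 23608)) = -53065*(-1/(79825*(39854/957 + 23608))) = -53065/((-79825*22632710/957)) = -53065/(-1806656075750/957) = -53065*(-957/1806656075750) = 10156641/361331215150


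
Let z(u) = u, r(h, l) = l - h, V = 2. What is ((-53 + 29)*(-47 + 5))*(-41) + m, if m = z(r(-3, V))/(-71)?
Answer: -2934293/71 ≈ -41328.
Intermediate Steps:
m = -5/71 (m = (2 - 1*(-3))/(-71) = (2 + 3)*(-1/71) = 5*(-1/71) = -5/71 ≈ -0.070423)
((-53 + 29)*(-47 + 5))*(-41) + m = ((-53 + 29)*(-47 + 5))*(-41) - 5/71 = -24*(-42)*(-41) - 5/71 = 1008*(-41) - 5/71 = -41328 - 5/71 = -2934293/71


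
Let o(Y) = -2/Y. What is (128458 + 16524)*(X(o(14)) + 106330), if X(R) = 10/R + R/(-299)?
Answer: 32244313005742/2093 ≈ 1.5406e+10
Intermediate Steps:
X(R) = 10/R - R/299 (X(R) = 10/R + R*(-1/299) = 10/R - R/299)
(128458 + 16524)*(X(o(14)) + 106330) = (128458 + 16524)*((10/((-2/14)) - (-2)/(299*14)) + 106330) = 144982*((10/((-2*1/14)) - (-2)/(299*14)) + 106330) = 144982*((10/(-1/7) - 1/299*(-1/7)) + 106330) = 144982*((10*(-7) + 1/2093) + 106330) = 144982*((-70 + 1/2093) + 106330) = 144982*(-146509/2093 + 106330) = 144982*(222402181/2093) = 32244313005742/2093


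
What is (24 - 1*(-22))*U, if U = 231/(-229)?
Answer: -10626/229 ≈ -46.402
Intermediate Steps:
U = -231/229 (U = 231*(-1/229) = -231/229 ≈ -1.0087)
(24 - 1*(-22))*U = (24 - 1*(-22))*(-231/229) = (24 + 22)*(-231/229) = 46*(-231/229) = -10626/229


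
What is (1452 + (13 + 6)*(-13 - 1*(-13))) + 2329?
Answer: 3781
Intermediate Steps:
(1452 + (13 + 6)*(-13 - 1*(-13))) + 2329 = (1452 + 19*(-13 + 13)) + 2329 = (1452 + 19*0) + 2329 = (1452 + 0) + 2329 = 1452 + 2329 = 3781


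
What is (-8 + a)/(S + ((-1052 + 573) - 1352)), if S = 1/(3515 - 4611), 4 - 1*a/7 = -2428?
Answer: -18649536/2006777 ≈ -9.2933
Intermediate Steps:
a = 17024 (a = 28 - 7*(-2428) = 28 + 16996 = 17024)
S = -1/1096 (S = 1/(-1096) = -1/1096 ≈ -0.00091241)
(-8 + a)/(S + ((-1052 + 573) - 1352)) = (-8 + 17024)/(-1/1096 + ((-1052 + 573) - 1352)) = 17016/(-1/1096 + (-479 - 1352)) = 17016/(-1/1096 - 1831) = 17016/(-2006777/1096) = 17016*(-1096/2006777) = -18649536/2006777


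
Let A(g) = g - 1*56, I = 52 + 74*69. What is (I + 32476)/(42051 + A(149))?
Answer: 18817/21072 ≈ 0.89299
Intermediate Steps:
I = 5158 (I = 52 + 5106 = 5158)
A(g) = -56 + g (A(g) = g - 56 = -56 + g)
(I + 32476)/(42051 + A(149)) = (5158 + 32476)/(42051 + (-56 + 149)) = 37634/(42051 + 93) = 37634/42144 = 37634*(1/42144) = 18817/21072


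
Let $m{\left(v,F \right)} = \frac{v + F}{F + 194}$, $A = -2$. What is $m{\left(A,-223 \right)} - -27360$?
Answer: $\frac{793665}{29} \approx 27368.0$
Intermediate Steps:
$m{\left(v,F \right)} = \frac{F + v}{194 + F}$
$m{\left(A,-223 \right)} - -27360 = \frac{-223 - 2}{194 - 223} - -27360 = \frac{1}{-29} \left(-225\right) + 27360 = \left(- \frac{1}{29}\right) \left(-225\right) + 27360 = \frac{225}{29} + 27360 = \frac{793665}{29}$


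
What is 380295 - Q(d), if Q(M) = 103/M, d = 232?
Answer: 88228337/232 ≈ 3.8029e+5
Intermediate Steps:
380295 - Q(d) = 380295 - 103/232 = 88228337/232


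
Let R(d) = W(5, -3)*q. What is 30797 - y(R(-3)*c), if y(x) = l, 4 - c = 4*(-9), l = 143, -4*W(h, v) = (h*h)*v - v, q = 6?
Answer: 30654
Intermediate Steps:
W(h, v) = v/4 - v*h**2/4 (W(h, v) = -((h*h)*v - v)/4 = -(h**2*v - v)/4 = -(v*h**2 - v)/4 = -(-v + v*h**2)/4 = v/4 - v*h**2/4)
R(d) = 108 (R(d) = ((1/4)*(-3)*(1 - 1*5**2))*6 = ((1/4)*(-3)*(1 - 1*25))*6 = ((1/4)*(-3)*(1 - 25))*6 = ((1/4)*(-3)*(-24))*6 = 18*6 = 108)
c = 40 (c = 4 - 4*(-9) = 4 - 1*(-36) = 4 + 36 = 40)
y(x) = 143
30797 - y(R(-3)*c) = 30797 - 1*143 = 30797 - 143 = 30654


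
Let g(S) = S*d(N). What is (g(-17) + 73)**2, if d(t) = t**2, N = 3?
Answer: 6400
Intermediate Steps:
g(S) = 9*S (g(S) = S*3**2 = S*9 = 9*S)
(g(-17) + 73)**2 = (9*(-17) + 73)**2 = (-153 + 73)**2 = (-80)**2 = 6400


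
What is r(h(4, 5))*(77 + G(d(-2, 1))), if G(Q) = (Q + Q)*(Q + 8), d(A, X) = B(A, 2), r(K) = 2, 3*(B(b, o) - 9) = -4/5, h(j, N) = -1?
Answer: 166174/225 ≈ 738.55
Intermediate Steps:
B(b, o) = 131/15 (B(b, o) = 9 + (-4/5)/3 = 9 + (-4*⅕)/3 = 9 + (⅓)*(-⅘) = 9 - 4/15 = 131/15)
d(A, X) = 131/15
G(Q) = 2*Q*(8 + Q) (G(Q) = (2*Q)*(8 + Q) = 2*Q*(8 + Q))
r(h(4, 5))*(77 + G(d(-2, 1))) = 2*(77 + 2*(131/15)*(8 + 131/15)) = 2*(77 + 2*(131/15)*(251/15)) = 2*(77 + 65762/225) = 2*(83087/225) = 166174/225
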